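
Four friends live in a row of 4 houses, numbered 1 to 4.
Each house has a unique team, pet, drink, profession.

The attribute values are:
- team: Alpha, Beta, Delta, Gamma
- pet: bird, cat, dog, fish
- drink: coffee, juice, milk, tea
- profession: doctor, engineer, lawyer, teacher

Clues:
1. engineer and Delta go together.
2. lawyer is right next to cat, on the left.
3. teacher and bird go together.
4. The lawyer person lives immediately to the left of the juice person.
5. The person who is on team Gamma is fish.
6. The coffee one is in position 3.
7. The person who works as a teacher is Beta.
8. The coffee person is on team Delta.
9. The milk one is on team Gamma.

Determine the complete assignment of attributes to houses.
Solution:

House | Team | Pet | Drink | Profession
---------------------------------------
  1   | Gamma | fish | milk | lawyer
  2   | Alpha | cat | juice | doctor
  3   | Delta | dog | coffee | engineer
  4   | Beta | bird | tea | teacher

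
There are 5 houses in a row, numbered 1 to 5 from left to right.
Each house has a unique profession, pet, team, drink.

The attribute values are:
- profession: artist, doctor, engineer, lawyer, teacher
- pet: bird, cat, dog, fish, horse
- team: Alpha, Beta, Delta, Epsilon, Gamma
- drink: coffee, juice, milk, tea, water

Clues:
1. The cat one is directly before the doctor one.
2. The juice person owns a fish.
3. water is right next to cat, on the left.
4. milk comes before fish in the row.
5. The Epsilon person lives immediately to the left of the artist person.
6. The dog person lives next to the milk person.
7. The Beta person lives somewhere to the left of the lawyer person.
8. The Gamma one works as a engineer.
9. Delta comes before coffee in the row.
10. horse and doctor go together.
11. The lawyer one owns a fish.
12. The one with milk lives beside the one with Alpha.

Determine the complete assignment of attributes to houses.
Solution:

House | Profession | Pet | Team | Drink
---------------------------------------
  1   | teacher | dog | Epsilon | water
  2   | artist | cat | Beta | milk
  3   | doctor | horse | Alpha | tea
  4   | lawyer | fish | Delta | juice
  5   | engineer | bird | Gamma | coffee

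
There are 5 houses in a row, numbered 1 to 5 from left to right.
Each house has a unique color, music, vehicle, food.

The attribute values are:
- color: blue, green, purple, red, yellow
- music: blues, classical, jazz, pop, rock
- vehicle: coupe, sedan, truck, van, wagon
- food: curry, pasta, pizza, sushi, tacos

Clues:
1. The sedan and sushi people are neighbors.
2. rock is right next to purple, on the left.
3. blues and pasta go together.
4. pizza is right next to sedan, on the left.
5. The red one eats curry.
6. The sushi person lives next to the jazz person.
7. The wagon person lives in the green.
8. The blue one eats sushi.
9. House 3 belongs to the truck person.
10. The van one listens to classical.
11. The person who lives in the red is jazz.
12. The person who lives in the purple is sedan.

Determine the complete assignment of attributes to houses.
Solution:

House | Color | Music | Vehicle | Food
--------------------------------------
  1   | green | rock | wagon | pizza
  2   | purple | blues | sedan | pasta
  3   | blue | pop | truck | sushi
  4   | red | jazz | coupe | curry
  5   | yellow | classical | van | tacos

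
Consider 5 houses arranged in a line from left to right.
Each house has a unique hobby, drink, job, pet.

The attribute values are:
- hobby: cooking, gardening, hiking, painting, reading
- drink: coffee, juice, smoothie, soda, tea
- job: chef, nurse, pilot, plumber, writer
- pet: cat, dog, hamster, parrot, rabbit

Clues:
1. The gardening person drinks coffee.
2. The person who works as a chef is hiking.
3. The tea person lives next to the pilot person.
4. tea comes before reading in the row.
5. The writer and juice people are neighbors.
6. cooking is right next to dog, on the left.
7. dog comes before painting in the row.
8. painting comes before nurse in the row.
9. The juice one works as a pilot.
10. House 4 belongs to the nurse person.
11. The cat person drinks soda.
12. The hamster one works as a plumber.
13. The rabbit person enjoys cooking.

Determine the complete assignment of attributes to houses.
Solution:

House | Hobby | Drink | Job | Pet
---------------------------------
  1   | cooking | tea | writer | rabbit
  2   | reading | juice | pilot | dog
  3   | painting | smoothie | plumber | hamster
  4   | gardening | coffee | nurse | parrot
  5   | hiking | soda | chef | cat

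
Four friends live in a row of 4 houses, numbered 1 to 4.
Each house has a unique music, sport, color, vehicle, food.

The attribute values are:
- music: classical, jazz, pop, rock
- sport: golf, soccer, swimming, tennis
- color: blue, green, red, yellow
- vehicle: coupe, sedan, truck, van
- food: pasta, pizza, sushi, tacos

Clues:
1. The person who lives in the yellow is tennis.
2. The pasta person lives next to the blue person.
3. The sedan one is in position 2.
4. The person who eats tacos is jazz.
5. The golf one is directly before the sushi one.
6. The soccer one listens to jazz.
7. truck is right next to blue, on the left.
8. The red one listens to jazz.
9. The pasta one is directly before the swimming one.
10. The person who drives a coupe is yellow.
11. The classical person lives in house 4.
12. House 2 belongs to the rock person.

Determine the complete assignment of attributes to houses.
Solution:

House | Music | Sport | Color | Vehicle | Food
----------------------------------------------
  1   | pop | golf | green | truck | pasta
  2   | rock | swimming | blue | sedan | sushi
  3   | jazz | soccer | red | van | tacos
  4   | classical | tennis | yellow | coupe | pizza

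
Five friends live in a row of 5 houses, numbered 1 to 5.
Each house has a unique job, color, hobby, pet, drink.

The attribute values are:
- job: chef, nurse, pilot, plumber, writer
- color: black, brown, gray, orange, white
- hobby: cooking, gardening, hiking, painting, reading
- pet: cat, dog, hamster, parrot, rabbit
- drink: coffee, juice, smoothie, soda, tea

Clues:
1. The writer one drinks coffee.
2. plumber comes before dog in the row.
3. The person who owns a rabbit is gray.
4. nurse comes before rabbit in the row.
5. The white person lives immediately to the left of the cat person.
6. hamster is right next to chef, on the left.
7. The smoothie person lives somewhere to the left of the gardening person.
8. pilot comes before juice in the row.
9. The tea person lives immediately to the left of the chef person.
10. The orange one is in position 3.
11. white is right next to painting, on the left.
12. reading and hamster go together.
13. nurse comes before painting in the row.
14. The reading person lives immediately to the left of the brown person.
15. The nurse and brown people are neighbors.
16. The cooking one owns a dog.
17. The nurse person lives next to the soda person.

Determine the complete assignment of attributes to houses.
Solution:

House | Job | Color | Hobby | Pet | Drink
-----------------------------------------
  1   | nurse | white | reading | hamster | tea
  2   | chef | brown | painting | cat | soda
  3   | pilot | orange | hiking | parrot | smoothie
  4   | plumber | gray | gardening | rabbit | juice
  5   | writer | black | cooking | dog | coffee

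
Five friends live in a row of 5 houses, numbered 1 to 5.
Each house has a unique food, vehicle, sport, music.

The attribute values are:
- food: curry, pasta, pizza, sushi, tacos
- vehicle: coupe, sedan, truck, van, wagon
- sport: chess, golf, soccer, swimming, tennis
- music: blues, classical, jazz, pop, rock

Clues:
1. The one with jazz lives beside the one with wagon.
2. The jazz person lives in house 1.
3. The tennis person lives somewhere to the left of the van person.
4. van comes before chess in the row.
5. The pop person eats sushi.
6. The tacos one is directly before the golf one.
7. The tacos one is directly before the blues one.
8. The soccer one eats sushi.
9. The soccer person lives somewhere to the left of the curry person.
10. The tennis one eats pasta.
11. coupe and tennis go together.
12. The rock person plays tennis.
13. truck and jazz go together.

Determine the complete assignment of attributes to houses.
Solution:

House | Food | Vehicle | Sport | Music
--------------------------------------
  1   | tacos | truck | swimming | jazz
  2   | pizza | wagon | golf | blues
  3   | pasta | coupe | tennis | rock
  4   | sushi | van | soccer | pop
  5   | curry | sedan | chess | classical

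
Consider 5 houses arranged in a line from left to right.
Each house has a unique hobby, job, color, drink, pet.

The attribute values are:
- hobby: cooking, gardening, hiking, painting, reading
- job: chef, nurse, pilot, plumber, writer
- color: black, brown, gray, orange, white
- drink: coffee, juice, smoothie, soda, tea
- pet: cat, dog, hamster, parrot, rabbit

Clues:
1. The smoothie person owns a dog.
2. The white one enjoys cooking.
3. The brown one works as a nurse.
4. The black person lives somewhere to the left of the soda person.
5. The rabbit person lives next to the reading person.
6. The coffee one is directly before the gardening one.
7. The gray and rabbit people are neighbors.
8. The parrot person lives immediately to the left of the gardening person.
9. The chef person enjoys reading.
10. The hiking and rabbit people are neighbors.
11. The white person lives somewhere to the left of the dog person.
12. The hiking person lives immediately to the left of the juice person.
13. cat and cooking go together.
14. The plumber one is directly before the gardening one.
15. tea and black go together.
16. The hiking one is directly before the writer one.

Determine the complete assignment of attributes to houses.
Solution:

House | Hobby | Job | Color | Drink | Pet
-----------------------------------------
  1   | hiking | plumber | gray | coffee | parrot
  2   | gardening | writer | orange | juice | rabbit
  3   | reading | chef | black | tea | hamster
  4   | cooking | pilot | white | soda | cat
  5   | painting | nurse | brown | smoothie | dog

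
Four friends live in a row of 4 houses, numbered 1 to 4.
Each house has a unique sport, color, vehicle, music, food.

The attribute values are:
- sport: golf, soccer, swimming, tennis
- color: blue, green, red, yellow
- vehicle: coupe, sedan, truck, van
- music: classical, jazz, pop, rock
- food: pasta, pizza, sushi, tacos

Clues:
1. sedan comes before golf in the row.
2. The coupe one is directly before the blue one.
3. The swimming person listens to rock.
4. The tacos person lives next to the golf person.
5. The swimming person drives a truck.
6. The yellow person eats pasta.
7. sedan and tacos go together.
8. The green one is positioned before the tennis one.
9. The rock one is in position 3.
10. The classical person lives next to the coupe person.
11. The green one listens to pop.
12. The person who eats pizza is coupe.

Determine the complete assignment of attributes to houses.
Solution:

House | Sport | Color | Vehicle | Music | Food
----------------------------------------------
  1   | soccer | red | sedan | classical | tacos
  2   | golf | green | coupe | pop | pizza
  3   | swimming | blue | truck | rock | sushi
  4   | tennis | yellow | van | jazz | pasta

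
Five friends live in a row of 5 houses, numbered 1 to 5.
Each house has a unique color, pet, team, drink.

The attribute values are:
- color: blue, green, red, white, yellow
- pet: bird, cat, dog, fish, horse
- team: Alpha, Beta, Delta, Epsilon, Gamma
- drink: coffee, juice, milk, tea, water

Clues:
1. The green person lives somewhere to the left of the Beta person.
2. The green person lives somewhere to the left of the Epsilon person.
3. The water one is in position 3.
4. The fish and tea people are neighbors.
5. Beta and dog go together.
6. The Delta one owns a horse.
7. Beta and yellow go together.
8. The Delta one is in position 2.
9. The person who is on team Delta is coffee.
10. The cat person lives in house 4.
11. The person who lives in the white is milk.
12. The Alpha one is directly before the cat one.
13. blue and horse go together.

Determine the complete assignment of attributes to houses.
Solution:

House | Color | Pet | Team | Drink
----------------------------------
  1   | white | bird | Gamma | milk
  2   | blue | horse | Delta | coffee
  3   | green | fish | Alpha | water
  4   | red | cat | Epsilon | tea
  5   | yellow | dog | Beta | juice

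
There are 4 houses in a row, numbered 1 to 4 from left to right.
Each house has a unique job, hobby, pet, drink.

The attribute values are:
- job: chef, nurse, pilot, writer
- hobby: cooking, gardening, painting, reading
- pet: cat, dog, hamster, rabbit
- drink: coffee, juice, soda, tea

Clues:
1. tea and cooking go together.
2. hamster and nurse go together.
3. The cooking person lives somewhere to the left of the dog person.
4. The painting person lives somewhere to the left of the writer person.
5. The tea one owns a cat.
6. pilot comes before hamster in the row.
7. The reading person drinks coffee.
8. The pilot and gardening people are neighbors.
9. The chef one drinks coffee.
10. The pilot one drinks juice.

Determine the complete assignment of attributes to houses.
Solution:

House | Job | Hobby | Pet | Drink
---------------------------------
  1   | pilot | painting | rabbit | juice
  2   | nurse | gardening | hamster | soda
  3   | writer | cooking | cat | tea
  4   | chef | reading | dog | coffee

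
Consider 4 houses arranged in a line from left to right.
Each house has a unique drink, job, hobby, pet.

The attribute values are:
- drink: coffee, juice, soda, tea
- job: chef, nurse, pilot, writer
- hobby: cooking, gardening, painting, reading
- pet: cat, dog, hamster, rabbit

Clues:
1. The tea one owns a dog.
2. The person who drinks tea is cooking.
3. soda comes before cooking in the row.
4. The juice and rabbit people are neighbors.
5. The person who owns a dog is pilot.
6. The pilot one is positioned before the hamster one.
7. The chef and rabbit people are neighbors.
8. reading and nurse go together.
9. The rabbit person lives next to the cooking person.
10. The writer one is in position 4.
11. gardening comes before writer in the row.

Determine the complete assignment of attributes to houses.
Solution:

House | Drink | Job | Hobby | Pet
---------------------------------
  1   | juice | chef | gardening | cat
  2   | soda | nurse | reading | rabbit
  3   | tea | pilot | cooking | dog
  4   | coffee | writer | painting | hamster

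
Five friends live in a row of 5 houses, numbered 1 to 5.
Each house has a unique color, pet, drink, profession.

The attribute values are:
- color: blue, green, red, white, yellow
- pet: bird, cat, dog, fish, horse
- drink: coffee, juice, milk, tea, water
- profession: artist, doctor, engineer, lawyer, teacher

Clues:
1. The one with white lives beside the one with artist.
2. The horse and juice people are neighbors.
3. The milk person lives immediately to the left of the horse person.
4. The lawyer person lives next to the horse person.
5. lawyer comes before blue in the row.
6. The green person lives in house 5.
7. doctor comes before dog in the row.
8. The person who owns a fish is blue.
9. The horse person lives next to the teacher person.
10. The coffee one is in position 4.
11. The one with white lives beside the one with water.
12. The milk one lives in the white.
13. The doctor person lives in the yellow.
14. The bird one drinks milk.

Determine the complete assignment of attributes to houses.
Solution:

House | Color | Pet | Drink | Profession
----------------------------------------
  1   | white | bird | milk | lawyer
  2   | red | horse | water | artist
  3   | blue | fish | juice | teacher
  4   | yellow | cat | coffee | doctor
  5   | green | dog | tea | engineer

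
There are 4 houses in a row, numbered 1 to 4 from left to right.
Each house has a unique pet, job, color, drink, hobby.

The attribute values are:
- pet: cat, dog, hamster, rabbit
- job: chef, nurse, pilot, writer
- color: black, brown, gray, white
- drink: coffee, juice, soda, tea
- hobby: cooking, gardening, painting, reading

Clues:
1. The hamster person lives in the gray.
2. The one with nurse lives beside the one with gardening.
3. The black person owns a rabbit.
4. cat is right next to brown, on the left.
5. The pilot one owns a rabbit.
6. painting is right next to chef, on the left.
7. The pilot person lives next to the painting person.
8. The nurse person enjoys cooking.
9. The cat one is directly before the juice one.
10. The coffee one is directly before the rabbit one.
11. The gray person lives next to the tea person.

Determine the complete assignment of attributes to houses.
Solution:

House | Pet | Job | Color | Drink | Hobby
-----------------------------------------
  1   | hamster | nurse | gray | coffee | cooking
  2   | rabbit | pilot | black | tea | gardening
  3   | cat | writer | white | soda | painting
  4   | dog | chef | brown | juice | reading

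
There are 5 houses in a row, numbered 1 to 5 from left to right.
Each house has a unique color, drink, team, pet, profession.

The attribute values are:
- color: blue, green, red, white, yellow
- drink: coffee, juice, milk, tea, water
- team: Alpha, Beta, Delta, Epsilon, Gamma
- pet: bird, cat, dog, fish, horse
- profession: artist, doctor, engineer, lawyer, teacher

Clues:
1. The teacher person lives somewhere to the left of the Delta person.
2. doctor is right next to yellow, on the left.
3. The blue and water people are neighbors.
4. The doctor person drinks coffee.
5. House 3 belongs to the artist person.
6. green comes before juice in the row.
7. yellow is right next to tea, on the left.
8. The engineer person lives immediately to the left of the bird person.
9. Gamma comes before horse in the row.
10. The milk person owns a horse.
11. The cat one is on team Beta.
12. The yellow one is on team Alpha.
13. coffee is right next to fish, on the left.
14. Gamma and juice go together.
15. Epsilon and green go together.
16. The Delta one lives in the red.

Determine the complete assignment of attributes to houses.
Solution:

House | Color | Drink | Team | Pet | Profession
-----------------------------------------------
  1   | blue | coffee | Beta | cat | doctor
  2   | yellow | water | Alpha | fish | engineer
  3   | green | tea | Epsilon | bird | artist
  4   | white | juice | Gamma | dog | teacher
  5   | red | milk | Delta | horse | lawyer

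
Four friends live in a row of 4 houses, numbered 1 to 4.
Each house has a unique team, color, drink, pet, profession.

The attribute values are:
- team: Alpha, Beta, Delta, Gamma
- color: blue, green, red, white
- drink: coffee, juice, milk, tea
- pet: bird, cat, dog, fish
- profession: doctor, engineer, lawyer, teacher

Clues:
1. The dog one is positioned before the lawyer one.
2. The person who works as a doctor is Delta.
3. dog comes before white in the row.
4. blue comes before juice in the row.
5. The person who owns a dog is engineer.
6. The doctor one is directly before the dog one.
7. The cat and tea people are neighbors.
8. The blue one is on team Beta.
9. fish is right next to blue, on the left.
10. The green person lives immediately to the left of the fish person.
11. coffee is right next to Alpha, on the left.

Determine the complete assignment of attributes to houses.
Solution:

House | Team | Color | Drink | Pet | Profession
-----------------------------------------------
  1   | Gamma | green | milk | cat | teacher
  2   | Delta | red | tea | fish | doctor
  3   | Beta | blue | coffee | dog | engineer
  4   | Alpha | white | juice | bird | lawyer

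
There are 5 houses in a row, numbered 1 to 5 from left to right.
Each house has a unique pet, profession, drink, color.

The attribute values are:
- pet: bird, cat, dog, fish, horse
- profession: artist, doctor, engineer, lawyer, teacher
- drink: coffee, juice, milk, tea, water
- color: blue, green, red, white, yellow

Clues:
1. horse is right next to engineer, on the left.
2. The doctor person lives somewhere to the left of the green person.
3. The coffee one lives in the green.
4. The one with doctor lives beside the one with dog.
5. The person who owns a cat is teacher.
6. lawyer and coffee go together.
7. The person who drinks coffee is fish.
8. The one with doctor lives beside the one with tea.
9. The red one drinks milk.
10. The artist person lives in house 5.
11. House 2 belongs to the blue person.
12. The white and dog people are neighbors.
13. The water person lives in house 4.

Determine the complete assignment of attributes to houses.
Solution:

House | Pet | Profession | Drink | Color
----------------------------------------
  1   | horse | doctor | juice | white
  2   | dog | engineer | tea | blue
  3   | fish | lawyer | coffee | green
  4   | cat | teacher | water | yellow
  5   | bird | artist | milk | red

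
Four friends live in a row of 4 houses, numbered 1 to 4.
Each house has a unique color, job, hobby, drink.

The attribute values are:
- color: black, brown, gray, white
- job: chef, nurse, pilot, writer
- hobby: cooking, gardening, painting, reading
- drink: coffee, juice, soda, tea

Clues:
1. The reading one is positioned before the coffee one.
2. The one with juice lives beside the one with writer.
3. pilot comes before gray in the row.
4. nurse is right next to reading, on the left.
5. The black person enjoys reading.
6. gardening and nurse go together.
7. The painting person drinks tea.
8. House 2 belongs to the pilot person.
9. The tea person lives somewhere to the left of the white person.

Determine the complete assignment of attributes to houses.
Solution:

House | Color | Job | Hobby | Drink
-----------------------------------
  1   | brown | nurse | gardening | soda
  2   | black | pilot | reading | juice
  3   | gray | writer | painting | tea
  4   | white | chef | cooking | coffee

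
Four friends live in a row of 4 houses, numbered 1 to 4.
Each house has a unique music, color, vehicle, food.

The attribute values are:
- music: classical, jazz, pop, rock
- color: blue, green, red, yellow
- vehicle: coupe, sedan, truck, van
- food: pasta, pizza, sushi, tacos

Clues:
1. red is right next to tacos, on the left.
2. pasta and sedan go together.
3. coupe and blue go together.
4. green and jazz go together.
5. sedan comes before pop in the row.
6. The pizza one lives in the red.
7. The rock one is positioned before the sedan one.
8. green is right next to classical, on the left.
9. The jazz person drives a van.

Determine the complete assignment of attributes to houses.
Solution:

House | Music | Color | Vehicle | Food
--------------------------------------
  1   | rock | red | truck | pizza
  2   | jazz | green | van | tacos
  3   | classical | yellow | sedan | pasta
  4   | pop | blue | coupe | sushi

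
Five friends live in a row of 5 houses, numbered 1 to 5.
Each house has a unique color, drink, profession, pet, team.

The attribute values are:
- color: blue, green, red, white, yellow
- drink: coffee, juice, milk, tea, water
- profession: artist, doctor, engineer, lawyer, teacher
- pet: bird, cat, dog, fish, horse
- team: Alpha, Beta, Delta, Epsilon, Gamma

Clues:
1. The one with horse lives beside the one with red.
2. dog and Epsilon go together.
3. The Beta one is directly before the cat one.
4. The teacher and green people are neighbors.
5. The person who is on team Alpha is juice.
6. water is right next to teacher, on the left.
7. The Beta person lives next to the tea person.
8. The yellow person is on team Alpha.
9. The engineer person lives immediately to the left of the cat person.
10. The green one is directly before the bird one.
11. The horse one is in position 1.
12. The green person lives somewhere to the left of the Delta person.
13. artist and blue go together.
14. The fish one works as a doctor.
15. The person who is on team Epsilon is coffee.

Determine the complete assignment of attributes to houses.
Solution:

House | Color | Drink | Profession | Pet | Team
-----------------------------------------------
  1   | white | water | engineer | horse | Beta
  2   | red | tea | teacher | cat | Gamma
  3   | green | coffee | lawyer | dog | Epsilon
  4   | blue | milk | artist | bird | Delta
  5   | yellow | juice | doctor | fish | Alpha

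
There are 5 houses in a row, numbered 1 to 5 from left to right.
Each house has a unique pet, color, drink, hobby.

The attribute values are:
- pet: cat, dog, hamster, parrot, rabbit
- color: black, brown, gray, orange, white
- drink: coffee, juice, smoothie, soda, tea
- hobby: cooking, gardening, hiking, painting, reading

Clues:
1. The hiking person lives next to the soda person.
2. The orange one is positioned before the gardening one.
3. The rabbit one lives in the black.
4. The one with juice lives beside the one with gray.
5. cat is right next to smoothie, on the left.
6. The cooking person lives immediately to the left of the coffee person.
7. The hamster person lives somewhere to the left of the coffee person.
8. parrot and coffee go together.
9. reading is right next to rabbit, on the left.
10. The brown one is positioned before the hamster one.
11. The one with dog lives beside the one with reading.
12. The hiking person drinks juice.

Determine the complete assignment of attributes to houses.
Solution:

House | Pet | Color | Drink | Hobby
-----------------------------------
  1   | dog | brown | juice | hiking
  2   | cat | gray | soda | reading
  3   | rabbit | black | smoothie | painting
  4   | hamster | orange | tea | cooking
  5   | parrot | white | coffee | gardening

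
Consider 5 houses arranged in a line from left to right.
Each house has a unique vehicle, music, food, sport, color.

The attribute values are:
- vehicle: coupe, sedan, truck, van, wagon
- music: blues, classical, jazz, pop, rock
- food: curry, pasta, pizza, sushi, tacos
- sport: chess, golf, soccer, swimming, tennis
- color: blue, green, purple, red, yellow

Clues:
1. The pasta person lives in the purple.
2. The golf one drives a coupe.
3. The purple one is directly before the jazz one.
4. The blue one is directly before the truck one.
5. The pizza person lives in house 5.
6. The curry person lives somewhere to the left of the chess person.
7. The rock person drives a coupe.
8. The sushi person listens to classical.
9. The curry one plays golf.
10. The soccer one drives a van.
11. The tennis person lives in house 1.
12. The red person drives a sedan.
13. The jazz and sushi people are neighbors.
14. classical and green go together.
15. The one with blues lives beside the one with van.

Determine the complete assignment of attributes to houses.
Solution:

House | Vehicle | Music | Food | Sport | Color
----------------------------------------------
  1   | wagon | blues | pasta | tennis | purple
  2   | van | jazz | tacos | soccer | blue
  3   | truck | classical | sushi | swimming | green
  4   | coupe | rock | curry | golf | yellow
  5   | sedan | pop | pizza | chess | red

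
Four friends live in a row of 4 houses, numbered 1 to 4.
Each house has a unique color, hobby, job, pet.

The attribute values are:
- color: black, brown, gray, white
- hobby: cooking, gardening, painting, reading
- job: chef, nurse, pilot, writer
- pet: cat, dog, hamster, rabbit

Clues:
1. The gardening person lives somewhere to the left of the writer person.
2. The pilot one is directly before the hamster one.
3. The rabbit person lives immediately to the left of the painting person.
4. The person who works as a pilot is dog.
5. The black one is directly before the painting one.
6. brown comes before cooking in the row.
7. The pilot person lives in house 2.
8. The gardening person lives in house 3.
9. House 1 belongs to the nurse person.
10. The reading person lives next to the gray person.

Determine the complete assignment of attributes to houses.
Solution:

House | Color | Hobby | Job | Pet
---------------------------------
  1   | black | reading | nurse | rabbit
  2   | gray | painting | pilot | dog
  3   | brown | gardening | chef | hamster
  4   | white | cooking | writer | cat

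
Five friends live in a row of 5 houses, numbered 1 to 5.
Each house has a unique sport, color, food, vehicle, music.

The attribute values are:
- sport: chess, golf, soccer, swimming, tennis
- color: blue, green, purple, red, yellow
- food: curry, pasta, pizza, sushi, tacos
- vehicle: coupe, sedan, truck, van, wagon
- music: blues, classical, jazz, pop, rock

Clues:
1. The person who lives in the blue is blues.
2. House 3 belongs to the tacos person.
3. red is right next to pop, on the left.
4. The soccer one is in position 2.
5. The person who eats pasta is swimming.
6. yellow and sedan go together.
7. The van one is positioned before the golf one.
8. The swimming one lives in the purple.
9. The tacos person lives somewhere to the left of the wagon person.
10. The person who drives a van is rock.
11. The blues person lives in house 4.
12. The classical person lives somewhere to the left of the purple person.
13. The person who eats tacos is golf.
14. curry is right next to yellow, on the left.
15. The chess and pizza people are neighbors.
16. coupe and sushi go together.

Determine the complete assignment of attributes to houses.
Solution:

House | Sport | Color | Food | Vehicle | Music
----------------------------------------------
  1   | chess | red | curry | van | rock
  2   | soccer | yellow | pizza | sedan | pop
  3   | golf | green | tacos | truck | classical
  4   | tennis | blue | sushi | coupe | blues
  5   | swimming | purple | pasta | wagon | jazz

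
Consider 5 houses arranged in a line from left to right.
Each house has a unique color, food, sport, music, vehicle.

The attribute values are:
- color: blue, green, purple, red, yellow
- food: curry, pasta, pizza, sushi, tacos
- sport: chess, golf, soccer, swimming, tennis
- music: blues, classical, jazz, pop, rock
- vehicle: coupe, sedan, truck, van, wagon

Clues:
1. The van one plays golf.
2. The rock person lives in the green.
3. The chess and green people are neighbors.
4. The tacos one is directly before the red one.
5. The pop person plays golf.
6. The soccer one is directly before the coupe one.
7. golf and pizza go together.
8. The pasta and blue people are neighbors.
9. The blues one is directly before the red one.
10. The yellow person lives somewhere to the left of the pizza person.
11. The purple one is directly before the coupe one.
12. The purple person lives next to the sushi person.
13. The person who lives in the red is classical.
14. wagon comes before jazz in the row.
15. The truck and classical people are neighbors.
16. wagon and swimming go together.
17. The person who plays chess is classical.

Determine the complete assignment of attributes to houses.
Solution:

House | Color | Food | Sport | Music | Vehicle
----------------------------------------------
  1   | purple | tacos | soccer | blues | truck
  2   | red | sushi | chess | classical | coupe
  3   | green | curry | swimming | rock | wagon
  4   | yellow | pasta | tennis | jazz | sedan
  5   | blue | pizza | golf | pop | van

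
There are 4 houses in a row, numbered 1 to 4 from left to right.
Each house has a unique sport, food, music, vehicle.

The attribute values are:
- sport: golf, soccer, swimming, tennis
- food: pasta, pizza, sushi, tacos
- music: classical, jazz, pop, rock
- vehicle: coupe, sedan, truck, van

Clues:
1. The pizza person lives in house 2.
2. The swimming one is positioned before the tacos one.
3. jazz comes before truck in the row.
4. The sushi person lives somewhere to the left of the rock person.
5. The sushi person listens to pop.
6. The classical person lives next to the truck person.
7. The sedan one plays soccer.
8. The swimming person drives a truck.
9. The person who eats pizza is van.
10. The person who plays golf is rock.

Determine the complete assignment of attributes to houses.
Solution:

House | Sport | Food | Music | Vehicle
--------------------------------------
  1   | soccer | pasta | jazz | sedan
  2   | tennis | pizza | classical | van
  3   | swimming | sushi | pop | truck
  4   | golf | tacos | rock | coupe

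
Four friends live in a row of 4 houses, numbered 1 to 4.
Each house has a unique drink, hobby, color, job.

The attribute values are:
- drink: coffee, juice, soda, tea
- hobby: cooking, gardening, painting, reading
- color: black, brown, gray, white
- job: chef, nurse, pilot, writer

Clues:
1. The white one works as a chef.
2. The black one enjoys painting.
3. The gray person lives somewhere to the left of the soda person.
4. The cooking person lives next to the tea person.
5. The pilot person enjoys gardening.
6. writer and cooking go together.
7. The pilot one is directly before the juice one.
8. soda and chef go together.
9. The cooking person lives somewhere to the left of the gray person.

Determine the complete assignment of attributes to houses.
Solution:

House | Drink | Hobby | Color | Job
-----------------------------------
  1   | coffee | cooking | brown | writer
  2   | tea | gardening | gray | pilot
  3   | juice | painting | black | nurse
  4   | soda | reading | white | chef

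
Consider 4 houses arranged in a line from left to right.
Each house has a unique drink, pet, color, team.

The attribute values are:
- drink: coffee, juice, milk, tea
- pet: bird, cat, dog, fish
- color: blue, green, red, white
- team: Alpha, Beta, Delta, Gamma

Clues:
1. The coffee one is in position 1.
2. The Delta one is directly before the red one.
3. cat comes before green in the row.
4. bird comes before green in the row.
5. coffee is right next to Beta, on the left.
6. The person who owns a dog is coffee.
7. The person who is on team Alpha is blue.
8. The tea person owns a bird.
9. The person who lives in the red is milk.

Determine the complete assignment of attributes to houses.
Solution:

House | Drink | Pet | Color | Team
----------------------------------
  1   | coffee | dog | white | Delta
  2   | milk | cat | red | Beta
  3   | tea | bird | blue | Alpha
  4   | juice | fish | green | Gamma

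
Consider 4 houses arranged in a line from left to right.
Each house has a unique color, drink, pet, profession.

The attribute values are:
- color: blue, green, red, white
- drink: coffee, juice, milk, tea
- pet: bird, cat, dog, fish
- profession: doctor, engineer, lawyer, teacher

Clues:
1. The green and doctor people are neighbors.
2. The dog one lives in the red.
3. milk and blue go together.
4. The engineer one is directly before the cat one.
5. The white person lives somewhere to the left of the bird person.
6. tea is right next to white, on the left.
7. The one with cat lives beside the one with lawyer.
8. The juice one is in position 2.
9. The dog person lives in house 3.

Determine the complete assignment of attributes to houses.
Solution:

House | Color | Drink | Pet | Profession
----------------------------------------
  1   | green | tea | fish | engineer
  2   | white | juice | cat | doctor
  3   | red | coffee | dog | lawyer
  4   | blue | milk | bird | teacher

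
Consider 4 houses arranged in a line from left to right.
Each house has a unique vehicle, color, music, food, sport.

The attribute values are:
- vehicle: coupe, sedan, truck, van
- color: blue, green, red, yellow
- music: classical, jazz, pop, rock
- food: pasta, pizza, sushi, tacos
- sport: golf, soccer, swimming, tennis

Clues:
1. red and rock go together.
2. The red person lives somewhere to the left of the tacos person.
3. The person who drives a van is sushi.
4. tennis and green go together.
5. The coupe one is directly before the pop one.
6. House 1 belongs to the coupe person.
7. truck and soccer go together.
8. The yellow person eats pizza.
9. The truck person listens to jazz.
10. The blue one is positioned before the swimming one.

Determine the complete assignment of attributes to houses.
Solution:

House | Vehicle | Color | Music | Food | Sport
----------------------------------------------
  1   | coupe | red | rock | pasta | golf
  2   | van | green | pop | sushi | tennis
  3   | truck | blue | jazz | tacos | soccer
  4   | sedan | yellow | classical | pizza | swimming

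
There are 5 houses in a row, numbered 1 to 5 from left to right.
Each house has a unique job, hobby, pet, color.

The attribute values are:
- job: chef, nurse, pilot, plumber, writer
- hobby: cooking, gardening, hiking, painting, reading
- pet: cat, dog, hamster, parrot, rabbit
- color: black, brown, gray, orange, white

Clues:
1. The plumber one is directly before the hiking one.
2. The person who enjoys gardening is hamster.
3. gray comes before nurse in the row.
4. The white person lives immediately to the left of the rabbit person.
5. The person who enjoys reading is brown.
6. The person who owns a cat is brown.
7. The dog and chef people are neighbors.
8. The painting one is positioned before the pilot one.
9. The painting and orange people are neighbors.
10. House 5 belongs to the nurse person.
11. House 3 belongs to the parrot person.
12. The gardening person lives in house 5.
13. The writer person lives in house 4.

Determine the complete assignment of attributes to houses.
Solution:

House | Job | Hobby | Pet | Color
---------------------------------
  1   | plumber | painting | dog | white
  2   | chef | hiking | rabbit | orange
  3   | pilot | cooking | parrot | gray
  4   | writer | reading | cat | brown
  5   | nurse | gardening | hamster | black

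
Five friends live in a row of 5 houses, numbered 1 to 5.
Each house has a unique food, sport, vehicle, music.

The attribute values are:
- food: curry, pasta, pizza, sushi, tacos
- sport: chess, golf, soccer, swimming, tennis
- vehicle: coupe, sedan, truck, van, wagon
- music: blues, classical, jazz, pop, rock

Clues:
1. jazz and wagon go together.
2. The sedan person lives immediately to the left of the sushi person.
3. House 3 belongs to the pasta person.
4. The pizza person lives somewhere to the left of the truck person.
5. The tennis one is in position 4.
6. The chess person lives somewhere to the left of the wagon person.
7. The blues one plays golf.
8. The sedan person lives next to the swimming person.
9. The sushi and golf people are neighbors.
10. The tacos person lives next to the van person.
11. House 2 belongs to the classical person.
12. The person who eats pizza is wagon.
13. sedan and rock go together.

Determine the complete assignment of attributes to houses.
Solution:

House | Food | Sport | Vehicle | Music
--------------------------------------
  1   | tacos | chess | sedan | rock
  2   | sushi | swimming | van | classical
  3   | pasta | golf | coupe | blues
  4   | pizza | tennis | wagon | jazz
  5   | curry | soccer | truck | pop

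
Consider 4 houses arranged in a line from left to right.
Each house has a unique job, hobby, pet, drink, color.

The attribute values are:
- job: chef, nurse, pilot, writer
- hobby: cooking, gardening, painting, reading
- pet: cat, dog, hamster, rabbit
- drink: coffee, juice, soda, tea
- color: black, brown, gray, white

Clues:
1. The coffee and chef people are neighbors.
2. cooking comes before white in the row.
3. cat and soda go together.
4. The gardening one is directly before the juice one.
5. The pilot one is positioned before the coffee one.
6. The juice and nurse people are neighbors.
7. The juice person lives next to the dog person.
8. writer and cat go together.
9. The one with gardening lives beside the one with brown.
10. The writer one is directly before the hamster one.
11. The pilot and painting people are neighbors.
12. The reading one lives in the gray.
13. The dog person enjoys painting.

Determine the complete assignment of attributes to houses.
Solution:

House | Job | Hobby | Pet | Drink | Color
-----------------------------------------
  1   | writer | gardening | cat | soda | black
  2   | pilot | cooking | hamster | juice | brown
  3   | nurse | painting | dog | coffee | white
  4   | chef | reading | rabbit | tea | gray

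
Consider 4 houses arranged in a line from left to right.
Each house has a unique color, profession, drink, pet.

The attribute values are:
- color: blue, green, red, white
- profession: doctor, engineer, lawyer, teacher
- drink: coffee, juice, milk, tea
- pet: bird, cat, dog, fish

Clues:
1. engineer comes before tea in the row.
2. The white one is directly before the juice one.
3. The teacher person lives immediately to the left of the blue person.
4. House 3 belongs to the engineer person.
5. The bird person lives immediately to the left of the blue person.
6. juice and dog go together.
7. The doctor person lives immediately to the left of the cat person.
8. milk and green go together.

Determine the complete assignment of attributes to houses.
Solution:

House | Color | Profession | Drink | Pet
----------------------------------------
  1   | white | teacher | coffee | bird
  2   | blue | doctor | juice | dog
  3   | green | engineer | milk | cat
  4   | red | lawyer | tea | fish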